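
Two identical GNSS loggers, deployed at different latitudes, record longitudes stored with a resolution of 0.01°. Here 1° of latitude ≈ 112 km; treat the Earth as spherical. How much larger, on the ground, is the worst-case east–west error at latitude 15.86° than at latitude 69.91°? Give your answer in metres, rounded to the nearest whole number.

346 metres

With a 0.01° grid the true value lies within half a step, ±0.01°/2 = ±0.005°, of the stored one.
At 15.86°: 0.005° × 112000 × cos 15.86° = 0.005 × 112000 × 0.9619 ≈ 538.68 m.
At 69.91°: 0.005° × 112000 × cos 69.91° = 0.005 × 112000 × 0.3435 ≈ 192.36 m.
So the lower-latitude error exceeds the higher by 538.68 − 192.36 = 346.32 m.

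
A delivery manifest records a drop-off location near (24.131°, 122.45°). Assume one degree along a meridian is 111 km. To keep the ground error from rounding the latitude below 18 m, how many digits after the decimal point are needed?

One degree of latitude covers 111000 m.
N decimal places → at most half a unit in the last place, 0.5 × 10⁻ᴺ° = 111000/2 × 10⁻ᴺ m.
Setting 55500 × 10⁻ᴺ ≤ 18 gives 10ᴺ ≥ 3083, i.e. N ≥ 3.49.
At 3 places the error can reach 55.5 m, but 4 places keeps it to 5.55 m.

4 decimal places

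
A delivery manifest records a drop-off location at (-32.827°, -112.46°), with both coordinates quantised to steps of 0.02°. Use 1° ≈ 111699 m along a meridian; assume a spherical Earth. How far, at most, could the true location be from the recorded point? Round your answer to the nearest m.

1459 m

With a 0.02° grid the true value lies within half a step, ±0.02°/2 = ±0.01°, of the stored one.
N–S: 0.01° × 111699 m/° = 1116.99 m.
East–west component at 32.827°: 0.01° × 111699 × cos 32.827° ≈ 0.01 × 93861.9 ≈ 938.619 m.
The two errors are perpendicular, so the maximum displacement is √(1116.99² + 938.619²) ≈ 1459 m.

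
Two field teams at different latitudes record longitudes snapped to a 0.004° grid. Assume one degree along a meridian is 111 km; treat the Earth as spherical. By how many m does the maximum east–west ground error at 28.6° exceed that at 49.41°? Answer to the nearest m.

50 m

With a 0.004° grid the true value lies within half a step, ±0.004°/2 = ±0.002°, of the stored one.
Error at 28.6° = 0.002° × 111000 × cos 28.6° ≈ 222 × 0.8780 = 194.91 m.
At 49.41°: 0.002° × 111000 × cos 49.41° = 0.002 × 111000 × 0.6506 ≈ 144.44 m.
So the lower-latitude error exceeds the higher by 194.91 − 144.44 = 50.47 m.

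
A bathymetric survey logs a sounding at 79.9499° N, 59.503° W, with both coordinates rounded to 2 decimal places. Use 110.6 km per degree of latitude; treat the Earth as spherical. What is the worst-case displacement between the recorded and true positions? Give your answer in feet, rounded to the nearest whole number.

1842 feet

Rounding to 2 decimal places leaves each coordinate within ±0.005° of the true value.
North–south component: 0.005° × 110600 = 553 m.
E–W at 79.9499°: 0.005° × 110600 × cos 79.9499° = 0.005 × 110600 × 0.1745 ≈ 96.5036 m.
Combining orthogonally: (553² + 96.5036²)^½ ≈ 561.357 m.
In feet: 561.357 m ÷ 0.3048 ≈ 1841.7 ft.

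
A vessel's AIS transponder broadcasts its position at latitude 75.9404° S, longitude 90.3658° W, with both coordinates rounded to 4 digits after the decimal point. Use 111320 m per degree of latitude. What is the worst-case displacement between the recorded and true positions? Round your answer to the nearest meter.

Rounding to 4 decimal places leaves each coordinate within ±5e-05° of the true value.
North–south component: 5e-05° × 111320 = 5.566 m.
East–west component at 75.9404°: 5e-05° × 111320 × cos 75.9404° ≈ 5e-05 × 27043.1 ≈ 1.35215 m.
Worst case both components are at the extreme and orthogonal: √(5.566² + 1.35215²) ≈ 5.72789 m.

6 meters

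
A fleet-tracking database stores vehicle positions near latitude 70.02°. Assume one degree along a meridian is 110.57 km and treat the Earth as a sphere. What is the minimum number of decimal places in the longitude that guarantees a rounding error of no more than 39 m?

At 70.02° one degree of longitude covers 110570 × cos 70.02° ≈ 110570 × 0.3417 ≈ 37780.9 m.
N decimal places → at most half a unit in the last place, 0.5 × 10⁻ᴺ° = 37780.9/2 × 10⁻ᴺ m.
Need 0.5 × 37780.9 × 10⁻ᴺ ≤ 39 → 10⁻ᴺ ≤ 2.065e-03, so N ≥ 2.69.
At 2 places the error can reach 189 m, but 3 places keeps it to 18.9 m.

3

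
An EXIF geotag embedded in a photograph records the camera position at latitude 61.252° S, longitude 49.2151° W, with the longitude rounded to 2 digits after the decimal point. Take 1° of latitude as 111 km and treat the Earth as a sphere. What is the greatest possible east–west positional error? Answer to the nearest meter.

267 meters

Rounding to 2 decimal places leaves the longitude within ±0.005° of the true value.
At latitude 61.252° a degree of longitude spans 111000 m × cos 61.252° = 111000 × 0.4810 ≈ 53386.4 m.
So at most 0.005° × 53386.4 ≈ 266.932 m east–west.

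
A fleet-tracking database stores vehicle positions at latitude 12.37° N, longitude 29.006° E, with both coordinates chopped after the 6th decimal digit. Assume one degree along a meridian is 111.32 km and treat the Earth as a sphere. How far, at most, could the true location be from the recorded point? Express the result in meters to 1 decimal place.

Truncating at 6 decimal places can drop up to a full unit in the last place, so each coordinate may be off by as much as 1e-06°.
N–S: 1e-06° × 111320 m/° = 0.11132 m.
Longitude error → 1e-06 × 111320 × cos 12.37° = 1e-06 × 111320 × 0.9768 ≈ 0.108736 m.
The two errors are perpendicular, so the maximum displacement is √(0.11132² + 0.108736²) ≈ 0.155614 m.

0.2 meters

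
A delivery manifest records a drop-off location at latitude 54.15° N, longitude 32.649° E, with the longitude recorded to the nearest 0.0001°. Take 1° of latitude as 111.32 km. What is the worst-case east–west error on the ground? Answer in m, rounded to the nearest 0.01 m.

Rounding to 4 decimal places leaves the longitude within ±5e-05° of the true value.
Parallels shrink by cos φ, so at 54.15° a degree of longitude is 111320 × 0.5857 ≈ 65196.3 m.
East–west error: 5e-05° × 65196.3 m/° ≈ 3.25981 m.

3.26 m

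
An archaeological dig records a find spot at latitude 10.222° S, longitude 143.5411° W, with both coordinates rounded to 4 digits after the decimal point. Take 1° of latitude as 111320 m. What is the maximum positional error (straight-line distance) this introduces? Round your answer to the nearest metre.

8 metres

Rounding to 4 decimal places leaves each coordinate within ±5e-05° of the true value.
N–S: 5e-05° × 111320 m/° = 5.566 m.
E–W at 10.222°: 5e-05° × 111320 × cos 10.222° = 5e-05 × 111320 × 0.9841 ≈ 5.47765 m.
Worst case both components are at the extreme and orthogonal: √(5.566² + 5.47765²) ≈ 7.80929 m.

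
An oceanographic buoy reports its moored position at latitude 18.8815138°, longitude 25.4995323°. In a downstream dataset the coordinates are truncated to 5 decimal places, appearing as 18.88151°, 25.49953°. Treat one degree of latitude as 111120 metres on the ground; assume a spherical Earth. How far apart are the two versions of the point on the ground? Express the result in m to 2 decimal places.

0.49 m

Δlat = 18.8815138 − 18.88151 = +0.0000038°; Δlon = 25.4995323 − 25.49953 = +0.0000023°.
North–south shift: 0.0000038 × 111120 = 0.422256 m.
E–W at 18.8815°: 0.0000023° × 111120 × cos 18.8815° = 0.0000023 × 111120 × 0.9462 ≈ 0.241823 m.
Combined displacement = (0.422256² + 0.241823²)^½ ≈ 0.486599 m.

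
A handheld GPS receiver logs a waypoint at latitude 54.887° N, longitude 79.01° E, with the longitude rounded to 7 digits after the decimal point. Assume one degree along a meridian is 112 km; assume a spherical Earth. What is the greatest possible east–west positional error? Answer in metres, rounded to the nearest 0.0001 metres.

0.0032 metres

Rounding to 7 decimal places leaves the longitude within ±5e-08° of the true value.
One degree of longitude at 54.887° is 112000 × cos 54.887° ≈ 112000 × 0.5752 = 64421.4 m.
So at most 5e-08° × 64421.4 ≈ 0.00322107 m east–west.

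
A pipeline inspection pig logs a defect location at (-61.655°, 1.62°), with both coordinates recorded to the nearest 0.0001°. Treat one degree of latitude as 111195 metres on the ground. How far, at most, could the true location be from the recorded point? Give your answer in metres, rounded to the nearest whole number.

Rounding to 4 decimal places leaves each coordinate within ±5e-05° of the true value.
North–south component: 5e-05° × 111195 = 5.55975 m.
Longitude error → 5e-05 × 111195 × cos 61.655° = 5e-05 × 111195 × 0.4748 ≈ 2.63966 m.
Worst case both components are at the extreme and orthogonal: √(5.55975² + 2.63966²) ≈ 6.15456 m.

6 metres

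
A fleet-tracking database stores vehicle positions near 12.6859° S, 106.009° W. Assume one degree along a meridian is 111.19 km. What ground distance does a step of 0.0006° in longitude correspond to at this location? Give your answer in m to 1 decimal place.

One degree of longitude here spans 111190 × cos 12.6859° = 111190 × 0.9756 ≈ 108476 m; 0.0006° of that is 65.0854 m.

65.1 m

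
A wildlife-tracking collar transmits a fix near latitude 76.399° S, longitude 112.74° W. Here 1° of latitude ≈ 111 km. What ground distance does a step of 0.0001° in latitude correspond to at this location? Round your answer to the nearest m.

11 m

Along a meridian 0.0001° is 0.0001 × 111000 = 11.1 m.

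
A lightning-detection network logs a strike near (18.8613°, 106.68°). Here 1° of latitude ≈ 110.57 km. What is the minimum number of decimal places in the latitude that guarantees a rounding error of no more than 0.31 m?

6 decimal places

One degree of latitude covers 110570 m.
With N decimal places the half-ulp bound is 0.5·10⁻ᴺ°, or 0.5·10⁻ᴺ × 110570 m on the ground.
Need 0.5 × 110570 × 10⁻ᴺ ≤ 0.31 → 10⁻ᴺ ≤ 5.607e-06, so N ≥ 5.25.
So 6 decimal places suffice (0.0553 m); 5 would allow up to 0.553 m.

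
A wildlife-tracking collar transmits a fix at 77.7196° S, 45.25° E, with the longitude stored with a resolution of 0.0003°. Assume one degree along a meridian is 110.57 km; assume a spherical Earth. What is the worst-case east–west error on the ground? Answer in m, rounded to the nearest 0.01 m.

With a 0.0003° grid the true value lies within half a step, ±0.0003°/2 = ±0.00015°, of the stored one.
Parallels shrink by cos φ, so at 77.7196° a degree of longitude is 110570 × 0.2127 ≈ 23517.8 m.
Maximum E–W displacement: 0.00015 × 23517.8 = 3.52767 m.

3.53 m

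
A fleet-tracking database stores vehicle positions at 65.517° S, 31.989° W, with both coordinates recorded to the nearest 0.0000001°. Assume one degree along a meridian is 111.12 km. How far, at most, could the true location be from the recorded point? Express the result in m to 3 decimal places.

Rounding to 7 decimal places leaves each coordinate within ±5e-08° of the true value.
N–S: 5e-08° × 111120 m/° = 0.005556 m.
E–W at 65.517°: 5e-08° × 111120 × cos 65.517° = 5e-08 × 111120 × 0.4144 ≈ 0.00230254 m.
Combining orthogonally: (0.005556² + 0.00230254²)^½ ≈ 0.00601422 m.

0.006 m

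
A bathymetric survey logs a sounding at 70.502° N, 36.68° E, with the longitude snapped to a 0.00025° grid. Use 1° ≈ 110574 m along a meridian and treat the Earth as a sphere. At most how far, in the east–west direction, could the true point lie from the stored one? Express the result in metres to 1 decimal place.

With a 0.00025° grid the true value lies within half a step, ±0.00025°/2 = ±0.000125°, of the stored one.
One degree of longitude at 70.502° is 110574 × cos 70.502° ≈ 110574 × 0.3338 = 36906.7 m.
East–west error: 0.000125° × 36906.7 m/° ≈ 4.61334 m.

4.6 metres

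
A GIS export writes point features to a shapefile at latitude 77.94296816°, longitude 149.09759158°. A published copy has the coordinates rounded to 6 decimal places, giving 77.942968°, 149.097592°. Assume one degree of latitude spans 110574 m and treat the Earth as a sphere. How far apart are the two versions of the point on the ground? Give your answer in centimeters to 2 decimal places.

Δlat = 77.94296816 − 77.942968 = +0.00000016°; Δlon = 149.09759158 − 149.097592 = -0.00000042°.
North–south shift: 0.00000016 × 110574 = 0.0176918 m.
East–west at this latitude: -0.00000042° × 110574 × cos 77.943° ≈ -0.00000042 × 23097.3 = -0.00970086 m.
Combined displacement = (0.0176918² + 0.00970086²)^½ ≈ 0.0201769 m.
That is 0.0201769 m = 2.0177 cm.

2.02 centimeters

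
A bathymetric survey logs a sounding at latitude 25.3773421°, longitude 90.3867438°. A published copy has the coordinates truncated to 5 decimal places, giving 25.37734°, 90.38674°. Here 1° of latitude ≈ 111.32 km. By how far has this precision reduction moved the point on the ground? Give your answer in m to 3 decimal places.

The latitude changed by +0.0000021° and the longitude by +0.0000038°.
North–south shift: 0.0000021 × 111320 = 0.233772 m.
E–W at 25.3773°: 0.0000038° × 111320 × cos 25.3773° = 0.0000038 × 111320 × 0.9035 ≈ 0.382197 m.
Hypotenuse of the two orthogonal shifts: √(0.233772² + 0.382197²) = 0.448022 m.

0.448 m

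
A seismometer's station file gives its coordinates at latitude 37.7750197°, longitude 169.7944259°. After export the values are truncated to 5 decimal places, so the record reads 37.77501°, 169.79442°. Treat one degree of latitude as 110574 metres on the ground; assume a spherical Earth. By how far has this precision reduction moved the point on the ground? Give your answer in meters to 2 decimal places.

The latitude changed by +0.0000097° and the longitude by +0.0000059°.
North–south shift: 0.0000097 × 110574 = 1.07257 m.
E–W at 37.775°: 0.0000059° × 110574 × cos 37.775° = 0.0000059 × 110574 × 0.7904 ≈ 0.515661 m.
Hypotenuse of the two orthogonal shifts: √(1.07257² + 0.515661²) = 1.19009 m.

1.19 meters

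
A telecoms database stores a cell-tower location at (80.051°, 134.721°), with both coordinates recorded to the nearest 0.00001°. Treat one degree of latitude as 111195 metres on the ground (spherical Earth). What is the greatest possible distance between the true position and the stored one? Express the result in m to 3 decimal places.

0.564 m

Rounding to 5 decimal places leaves each coordinate within ±5e-06° of the true value.
Latitude error → 5e-06 × 111195 = 0.555975 m along the meridian.
Longitude error → 5e-06 × 111195 × cos 80.051° = 5e-06 × 111195 × 0.1728 ≈ 0.0960566 m.
Worst case both components are at the extreme and orthogonal: √(0.555975² + 0.0960566²) ≈ 0.564212 m.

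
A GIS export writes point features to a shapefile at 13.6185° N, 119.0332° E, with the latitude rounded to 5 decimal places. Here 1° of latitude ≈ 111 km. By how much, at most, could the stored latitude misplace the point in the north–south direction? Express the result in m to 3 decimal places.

0.555 m

Rounding to 5 decimal places leaves the latitude within ±5e-06° of the true value.
So the N–S error is at most 5e-06 × 111000 = 0.555 m.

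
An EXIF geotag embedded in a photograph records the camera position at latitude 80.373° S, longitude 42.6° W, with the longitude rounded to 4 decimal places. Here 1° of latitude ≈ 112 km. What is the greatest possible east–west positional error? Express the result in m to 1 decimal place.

Rounding to 4 decimal places leaves the longitude within ±5e-05° of the true value.
One degree of longitude at 80.373° is 112000 × cos 80.373° ≈ 112000 × 0.1672 = 18730.1 m.
Maximum E–W displacement: 5e-05 × 18730.1 = 0.936507 m.

0.9 m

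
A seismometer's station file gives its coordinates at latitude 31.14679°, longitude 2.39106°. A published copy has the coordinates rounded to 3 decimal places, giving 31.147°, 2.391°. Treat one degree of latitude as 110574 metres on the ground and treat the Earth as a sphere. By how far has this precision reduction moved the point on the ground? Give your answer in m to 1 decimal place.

The latitude changed by -0.00021° and the longitude by +0.00006°.
N–S: -0.00021° × 110574 m/° = -23.2205 m.
East–west at this latitude: 0.00006° × 110574 × cos 31.147° ≈ 0.00006 × 94634 = 5.67804 m.
Hypotenuse of the two orthogonal shifts: √(23.2205² + 5.67804²) = 23.9047 m.

23.9 m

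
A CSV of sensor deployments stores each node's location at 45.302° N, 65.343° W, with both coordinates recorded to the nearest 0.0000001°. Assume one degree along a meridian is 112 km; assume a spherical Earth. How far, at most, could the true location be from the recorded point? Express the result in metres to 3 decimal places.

0.007 metres

Rounding to 7 decimal places leaves each coordinate within ±5e-08° of the true value.
North–south component: 5e-08° × 112000 = 0.0056 m.
E–W at 45.302°: 5e-08° × 112000 × cos 45.302° = 5e-08 × 112000 × 0.7034 ≈ 0.00393887 m.
Combining orthogonally: (0.0056² + 0.00393887²)^½ ≈ 0.00684651 m.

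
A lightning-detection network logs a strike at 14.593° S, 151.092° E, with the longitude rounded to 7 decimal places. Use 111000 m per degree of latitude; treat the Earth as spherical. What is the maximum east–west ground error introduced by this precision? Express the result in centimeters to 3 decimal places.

Rounding to 7 decimal places leaves the longitude within ±5e-08° of the true value.
Parallels shrink by cos φ, so at 14.593° a degree of longitude is 111000 × 0.9677 ≈ 107419 m.
East–west error: 5e-08° × 107419 m/° ≈ 0.00537096 m.
That is 0.00537096 m = 0.5371 cm.

0.537 centimeters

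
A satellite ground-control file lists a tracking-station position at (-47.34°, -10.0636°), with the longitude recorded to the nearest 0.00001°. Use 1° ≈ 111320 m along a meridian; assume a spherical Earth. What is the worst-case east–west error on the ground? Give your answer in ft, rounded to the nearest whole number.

Rounding to 5 decimal places leaves the longitude within ±5e-06° of the true value.
At latitude 47.34° a degree of longitude spans 111320 m × cos 47.34° = 111320 × 0.6776 ≈ 75435.6 m.
East–west error: 5e-06° × 75435.6 m/° ≈ 0.377178 m.
Converting: 0.377178 m × 3.2808 ft/m ≈ 1.2375 ft.

1 ft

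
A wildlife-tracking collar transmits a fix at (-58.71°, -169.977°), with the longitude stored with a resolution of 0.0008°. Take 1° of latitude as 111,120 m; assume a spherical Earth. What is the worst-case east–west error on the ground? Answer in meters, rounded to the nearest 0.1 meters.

23.1 meters

With a 0.0008° grid the true value lies within half a step, ±0.0008°/2 = ±0.0004°, of the stored one.
One degree of longitude at 58.71° is 111120 × cos 58.71° ≈ 111120 × 0.5194 = 57712.4 m.
So at most 0.0004° × 57712.4 ≈ 23.085 m east–west.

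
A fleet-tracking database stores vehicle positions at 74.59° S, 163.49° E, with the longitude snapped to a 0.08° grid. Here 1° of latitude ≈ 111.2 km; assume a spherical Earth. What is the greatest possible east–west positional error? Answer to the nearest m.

With a 0.08° grid the true value lies within half a step, ±0.08°/2 = ±0.04°, of the stored one.
One degree of longitude at 74.59° is 111200 × cos 74.59° ≈ 111200 × 0.2657 = 29548.6 m.
East–west error: 0.04° × 29548.6 m/° ≈ 1181.94 m.

1182 m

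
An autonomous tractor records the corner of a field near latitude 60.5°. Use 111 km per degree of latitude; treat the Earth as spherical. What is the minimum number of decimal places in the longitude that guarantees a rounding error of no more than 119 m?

At 60.5° one degree of longitude covers 111000 × cos 60.5° ≈ 111000 × 0.4924 ≈ 54659 m.
N decimal places → at most half a unit in the last place, 0.5 × 10⁻ᴺ° = 54659/2 × 10⁻ᴺ m.
Setting 27329.5 × 10⁻ᴺ ≤ 119 gives 10ᴺ ≥ 229.7, i.e. N ≥ 2.36.
At 2 places the error can reach 273 m, but 3 places keeps it to 27.3 m.

3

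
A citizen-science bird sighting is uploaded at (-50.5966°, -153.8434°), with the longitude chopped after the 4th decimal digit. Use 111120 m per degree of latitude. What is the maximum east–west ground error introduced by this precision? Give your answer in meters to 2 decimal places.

Truncating at 4 decimal places can drop up to a full unit in the last place, so the longitude may be off by as much as 0.0001°.
At latitude 50.5966° a degree of longitude spans 111120 m × cos 50.5966° = 111120 × 0.6348 ≈ 70536.3 m.
Maximum E–W displacement: 0.0001 × 70536.3 = 7.05363 m.

7.05 meters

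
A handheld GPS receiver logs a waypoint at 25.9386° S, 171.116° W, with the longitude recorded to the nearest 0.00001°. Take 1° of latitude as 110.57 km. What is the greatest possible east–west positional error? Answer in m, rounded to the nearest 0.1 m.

Rounding to 5 decimal places leaves the longitude within ±5e-06° of the true value.
At latitude 25.9386° a degree of longitude spans 110570 m × cos 25.9386° = 110570 × 0.8993 ≈ 99431.5 m.
So at most 5e-06° × 99431.5 ≈ 0.497158 m east–west.

0.5 m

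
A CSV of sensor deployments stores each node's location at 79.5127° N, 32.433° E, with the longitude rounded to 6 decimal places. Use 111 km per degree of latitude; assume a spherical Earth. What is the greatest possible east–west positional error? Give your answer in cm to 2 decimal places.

Rounding to 6 decimal places leaves the longitude within ±5e-07° of the true value.
One degree of longitude at 79.5127° is 111000 × cos 79.5127° ≈ 111000 × 0.1820 = 20204 m.
East–west error: 5e-07° × 20204 m/° ≈ 0.010102 m.
That is 0.010102 m = 1.0102 cm.

1.01 cm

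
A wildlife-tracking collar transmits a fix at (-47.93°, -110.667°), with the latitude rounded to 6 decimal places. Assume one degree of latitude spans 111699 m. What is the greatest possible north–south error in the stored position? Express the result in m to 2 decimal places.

Rounding to 6 decimal places leaves the latitude within ±5e-07° of the true value.
North–south distance: 5e-07° × 111699 m/° = 0.0558495 m.

0.06 m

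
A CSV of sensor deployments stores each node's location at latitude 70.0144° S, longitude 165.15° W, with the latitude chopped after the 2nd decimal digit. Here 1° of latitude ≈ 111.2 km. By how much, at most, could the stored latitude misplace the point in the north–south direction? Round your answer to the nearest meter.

1112 meters

Truncating at 2 decimal places can drop up to a full unit in the last place, so the latitude may be off by as much as 0.01°.
So the N–S error is at most 0.01 × 111200 = 1112 m.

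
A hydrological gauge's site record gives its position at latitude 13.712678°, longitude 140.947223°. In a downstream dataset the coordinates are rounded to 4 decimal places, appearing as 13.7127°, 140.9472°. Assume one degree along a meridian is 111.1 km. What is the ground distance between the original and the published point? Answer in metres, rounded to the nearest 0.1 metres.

3.5 metres

The latitude changed by -0.000022° and the longitude by +0.000023°.
N–S: -0.000022° × 111100 m/° = -2.4442 m.
E–W at 13.7127°: 0.000023° × 111100 × cos 13.7127° = 0.000023 × 111100 × 0.9715 ≈ 2.48247 m.
Hypotenuse of the two orthogonal shifts: √(2.4442² + 2.48247²) = 3.48378 m.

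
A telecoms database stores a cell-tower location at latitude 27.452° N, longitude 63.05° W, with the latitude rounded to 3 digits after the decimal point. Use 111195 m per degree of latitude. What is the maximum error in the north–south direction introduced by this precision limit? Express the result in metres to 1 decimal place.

55.6 metres

Rounding to 3 decimal places leaves the latitude within ±0.0005° of the true value.
North–south distance: 0.0005° × 111195 m/° = 55.5975 m.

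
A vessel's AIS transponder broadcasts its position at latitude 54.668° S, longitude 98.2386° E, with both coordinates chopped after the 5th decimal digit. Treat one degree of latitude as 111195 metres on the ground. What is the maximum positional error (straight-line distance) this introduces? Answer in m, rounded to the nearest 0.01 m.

1.28 m

Truncating at 5 decimal places can drop up to a full unit in the last place, so each coordinate may be off by as much as 1e-05°.
Latitude error → 1e-05 × 111195 = 1.11195 m along the meridian.
E–W at 54.668°: 1e-05° × 111195 × cos 54.668° = 1e-05 × 111195 × 0.5783 ≈ 0.643056 m.
Combining orthogonally: (1.11195² + 0.643056²)^½ ≈ 1.28451 m.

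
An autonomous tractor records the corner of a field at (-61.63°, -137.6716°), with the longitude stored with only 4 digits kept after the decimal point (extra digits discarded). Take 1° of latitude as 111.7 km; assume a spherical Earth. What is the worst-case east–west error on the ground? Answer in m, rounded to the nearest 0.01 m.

5.31 m

Truncating at 4 decimal places can drop up to a full unit in the last place, so the longitude may be off by as much as 0.0001°.
At latitude 61.63° a degree of longitude spans 111700 m × cos 61.63° = 111700 × 0.4752 ≈ 53075.8 m.
East–west error: 0.0001° × 53075.8 m/° ≈ 5.30758 m.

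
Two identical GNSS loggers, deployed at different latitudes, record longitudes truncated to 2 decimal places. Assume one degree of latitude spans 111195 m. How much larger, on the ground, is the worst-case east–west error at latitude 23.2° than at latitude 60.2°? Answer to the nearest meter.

469 meters

Truncating at 2 decimal places can drop up to a full unit in the last place, so the longitude may be off by as much as 0.01°.
At 23.2°: 0.01° × 111195 × cos 23.2° = 0.01 × 111195 × 0.9191 ≈ 1022 m.
At 60.2°: 0.01° × 111195 × cos 60.2° = 0.01 × 111195 × 0.4970 ≈ 552.61 m.
Difference: 1022 − 552.61 = 469.42 m.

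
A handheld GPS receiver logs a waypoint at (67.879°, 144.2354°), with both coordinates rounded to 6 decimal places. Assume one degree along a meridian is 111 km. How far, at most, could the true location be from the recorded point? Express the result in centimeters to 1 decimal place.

Rounding to 6 decimal places leaves each coordinate within ±5e-07° of the true value.
North–south component: 5e-07° × 111000 = 0.0555 m.
East–west component at 67.879°: 5e-07° × 111000 × cos 67.879° ≈ 5e-07 × 41798.6 ≈ 0.0208993 m.
The two errors are perpendicular, so the maximum displacement is √(0.0555² + 0.0208993²) ≈ 0.0593046 m.
That is 0.0593046 m = 5.9305 cm.

5.9 centimeters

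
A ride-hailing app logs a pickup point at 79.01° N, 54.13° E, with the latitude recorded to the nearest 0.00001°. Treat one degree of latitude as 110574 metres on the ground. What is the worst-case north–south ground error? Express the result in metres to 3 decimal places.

Rounding to 5 decimal places leaves the latitude within ±5e-06° of the true value.
So the N–S error is at most 5e-06 × 110574 = 0.55287 m.

0.553 metres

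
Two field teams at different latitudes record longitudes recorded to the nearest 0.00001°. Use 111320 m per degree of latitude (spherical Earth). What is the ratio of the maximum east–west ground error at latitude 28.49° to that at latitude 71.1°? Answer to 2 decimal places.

2.71

Rounding to 5 decimal places leaves the longitude within ±5e-06° of the true value.
Error at 28.49° = 5e-06° × 111320 × cos 28.49° ≈ 0.5566 × 0.8789 = 0.4892 m.
Error at 71.1° = 5e-06° × 111320 × cos 71.1° ≈ 0.5566 × 0.3239 = 0.18029 m.
The ratio reduces to cos 28.49° / cos 71.1° = 0.8789/0.3239 ≈ 2.7133.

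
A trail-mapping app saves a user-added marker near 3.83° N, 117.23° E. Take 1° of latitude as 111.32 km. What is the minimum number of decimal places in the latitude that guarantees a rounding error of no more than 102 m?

One degree of latitude covers 111320 m.
N decimal places → at most half a unit in the last place, 0.5 × 10⁻ᴺ° = 111320/2 × 10⁻ᴺ m.
Setting 55660 × 10⁻ᴺ ≤ 102 gives 10ᴺ ≥ 545.7, i.e. N ≥ 2.74.
N = 2 would give 557 m (too coarse); N = 3 gives 55.7 m ≤ 102 m.

3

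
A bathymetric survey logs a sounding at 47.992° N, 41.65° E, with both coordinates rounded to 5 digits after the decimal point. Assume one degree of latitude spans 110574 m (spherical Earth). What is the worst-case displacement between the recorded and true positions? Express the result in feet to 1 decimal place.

2.2 feet

Rounding to 5 decimal places leaves each coordinate within ±5e-06° of the true value.
N–S: 5e-06° × 110574 m/° = 0.55287 m.
Longitude error → 5e-06 × 110574 × cos 47.992° = 5e-06 × 110574 × 0.6692 ≈ 0.37 m.
Combining orthogonally: (0.55287² + 0.37²)^½ ≈ 0.665256 m.
Converting: 0.665256 m × 3.2808 ft/m ≈ 2.1826 ft.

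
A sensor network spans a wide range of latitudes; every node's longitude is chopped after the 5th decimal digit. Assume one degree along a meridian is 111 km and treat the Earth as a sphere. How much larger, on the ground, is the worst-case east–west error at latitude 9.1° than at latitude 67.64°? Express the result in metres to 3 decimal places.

0.674 metres

Truncating at 5 decimal places can drop up to a full unit in the last place, so the longitude may be off by as much as 1e-05°.
At 9.1°: 1e-05° × 111000 × cos 9.1° = 1e-05 × 111000 × 0.9874 ≈ 1.096 m.
At 67.64°: 1e-05° × 111000 × cos 67.64° = 1e-05 × 111000 × 0.3804 ≈ 0.42227 m.
So the lower-latitude error exceeds the higher by 1.096 − 0.42227 = 0.67376 m.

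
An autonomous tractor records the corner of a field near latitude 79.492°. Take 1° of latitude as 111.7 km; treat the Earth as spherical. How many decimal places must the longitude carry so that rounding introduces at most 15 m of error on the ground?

At 79.492° one degree of longitude covers 111700 × cos 79.492° ≈ 111700 × 0.1824 ≈ 20371 m.
N decimal places → at most half a unit in the last place, 0.5 × 10⁻ᴺ° = 20371/2 × 10⁻ᴺ m.
Setting 10185.5 × 10⁻ᴺ ≤ 15 gives 10ᴺ ≥ 679, i.e. N ≥ 2.83.
N = 2 would give 102 m (too coarse); N = 3 gives 10.2 m ≤ 15 m.

3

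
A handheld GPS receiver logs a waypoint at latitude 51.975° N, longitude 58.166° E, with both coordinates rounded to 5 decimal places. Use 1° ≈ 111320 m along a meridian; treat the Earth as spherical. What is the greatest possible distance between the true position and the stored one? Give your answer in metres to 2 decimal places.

Rounding to 5 decimal places leaves each coordinate within ±5e-06° of the true value.
N–S: 5e-06° × 111320 m/° = 0.5566 m.
E–W at 51.975°: 5e-06° × 111320 × cos 51.975° = 5e-06 × 111320 × 0.6160 ≈ 0.342869 m.
Worst case both components are at the extreme and orthogonal: √(0.5566² + 0.342869²) ≈ 0.65373 m.

0.65 metres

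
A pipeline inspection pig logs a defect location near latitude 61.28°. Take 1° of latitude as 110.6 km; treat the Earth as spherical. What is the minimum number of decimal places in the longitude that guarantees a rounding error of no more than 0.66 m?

At 61.28° one degree of longitude covers 110600 × cos 61.28° ≈ 110600 × 0.4805 ≈ 53146.6 m.
With N decimal places the half-ulp bound is 0.5·10⁻ᴺ°, or 0.5·10⁻ᴺ × 53146.6 m on the ground.
Setting 26573.3 × 10⁻ᴺ ≤ 0.66 gives 10ᴺ ≥ 4.026e+04, i.e. N ≥ 4.60.
N = 4 would give 2.66 m (too coarse); N = 5 gives 0.266 m ≤ 0.66 m.

5 decimal places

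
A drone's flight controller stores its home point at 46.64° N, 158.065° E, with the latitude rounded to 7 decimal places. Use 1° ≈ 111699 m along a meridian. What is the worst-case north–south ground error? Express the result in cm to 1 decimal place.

Rounding to 7 decimal places leaves the latitude within ±5e-08° of the true value.
So the N–S error is at most 5e-08 × 111699 = 0.00558495 m.
That is 0.00558495 m = 0.55849 cm.

0.6 cm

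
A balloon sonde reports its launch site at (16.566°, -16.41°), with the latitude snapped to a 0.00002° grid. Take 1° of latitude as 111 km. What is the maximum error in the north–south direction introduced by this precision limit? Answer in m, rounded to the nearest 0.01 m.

With a 0.00002° grid the true value lies within half a step, ±0.00002°/2 = ±1e-05°, of the stored one.
Along the meridian that is 1e-05° × 111000 m/° = 1.11 m.

1.11 m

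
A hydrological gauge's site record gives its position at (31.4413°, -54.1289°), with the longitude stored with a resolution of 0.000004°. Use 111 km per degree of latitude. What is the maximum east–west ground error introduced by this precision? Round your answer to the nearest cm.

With a 0.000004° grid the true value lies within half a step, ±0.000004°/2 = ±2e-06°, of the stored one.
One degree of longitude at 31.4413° is 111000 × cos 31.4413° ≈ 111000 × 0.8532 = 94702.4 m.
So at most 2e-06° × 94702.4 ≈ 0.189405 m east–west.
That is 0.189405 m = 18.94 cm.

19 cm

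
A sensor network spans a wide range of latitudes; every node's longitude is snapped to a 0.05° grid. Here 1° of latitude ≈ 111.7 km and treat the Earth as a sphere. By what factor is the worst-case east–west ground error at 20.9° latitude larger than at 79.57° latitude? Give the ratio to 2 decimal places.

5.16

With a 0.05° grid the true value lies within half a step, ±0.05°/2 = ±0.025°, of the stored one.
Error at 20.9° = 0.025° × 111700 × cos 20.9° ≈ 2792.5 × 0.9342 = 2608.8 m.
At 79.57°: 0.025° × 111700 × cos 79.57° = 0.025 × 111700 × 0.1810 ≈ 505.54 m.
The ratio reduces to cos 20.9° / cos 79.57° = 0.9342/0.1810 ≈ 5.1604.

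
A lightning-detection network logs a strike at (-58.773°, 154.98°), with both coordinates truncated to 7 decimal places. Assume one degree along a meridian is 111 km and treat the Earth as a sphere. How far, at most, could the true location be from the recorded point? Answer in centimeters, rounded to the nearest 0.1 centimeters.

Truncating at 7 decimal places can drop up to a full unit in the last place, so each coordinate may be off by as much as 1e-07°.
Latitude error → 1e-07 × 111000 = 0.0111 m along the meridian.
East–west component at 58.773°: 1e-07° × 111000 × cos 58.773° ≈ 1e-07 × 57545.7 ≈ 0.00575457 m.
Combining orthogonally: (0.0111² + 0.00575457²)^½ ≈ 0.012503 m.
That is 0.012503 m = 1.2503 cm.

1.3 centimeters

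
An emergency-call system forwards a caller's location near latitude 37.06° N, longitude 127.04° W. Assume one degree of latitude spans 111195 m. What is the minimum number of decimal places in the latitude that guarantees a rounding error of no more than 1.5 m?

5

One degree of latitude covers 111195 m.
Rounding to N decimal places gives at most 0.5 × 10⁻ᴺ degrees of error, i.e. 0.5 × 10⁻ᴺ × 111195 m.
Need 0.5 × 111195 × 10⁻ᴺ ≤ 1.5 → 10⁻ᴺ ≤ 2.698e-05, so N ≥ 4.57.
So 5 decimal places suffice (0.556 m); 4 would allow up to 5.56 m.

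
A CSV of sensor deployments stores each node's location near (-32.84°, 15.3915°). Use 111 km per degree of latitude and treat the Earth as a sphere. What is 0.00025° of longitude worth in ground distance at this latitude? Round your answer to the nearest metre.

At 32.84° a degree of longitude is 111000 × cos 32.84° ≈ 93260.9 m, so 0.00025° corresponds to 23.3152 m.

23 metres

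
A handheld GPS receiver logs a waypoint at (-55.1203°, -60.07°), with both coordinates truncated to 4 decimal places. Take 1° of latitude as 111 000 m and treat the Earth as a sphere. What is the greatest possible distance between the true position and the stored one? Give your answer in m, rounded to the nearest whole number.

Truncating at 4 decimal places can drop up to a full unit in the last place, so each coordinate may be off by as much as 0.0001°.
North–south component: 0.0001° × 111000 = 11.1 m.
East–west component at 55.1203°: 0.0001° × 111000 × cos 55.1203° ≈ 0.0001 × 63475.9 ≈ 6.34759 m.
Worst case both components are at the extreme and orthogonal: √(11.1² + 6.34759²) ≈ 12.7868 m.

13 m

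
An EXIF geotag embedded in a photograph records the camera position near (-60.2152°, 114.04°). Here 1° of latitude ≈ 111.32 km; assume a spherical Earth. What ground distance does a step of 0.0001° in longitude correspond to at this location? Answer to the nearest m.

At 60.2152° a degree of longitude is 111320 × cos 60.2152° ≈ 55297.5 m, so 0.0001° corresponds to 5.52975 m.

6 m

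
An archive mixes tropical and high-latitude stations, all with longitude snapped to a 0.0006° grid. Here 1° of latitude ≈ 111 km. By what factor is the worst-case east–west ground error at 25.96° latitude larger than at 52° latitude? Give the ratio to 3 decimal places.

With a 0.0006° grid the true value lies within half a step, ±0.0006°/2 = ±0.0003°, of the stored one.
At 25.96°: 0.0003° × 111000 × cos 25.96° = 0.0003 × 111000 × 0.8991 ≈ 29.94 m.
Error at 52° = 0.0003° × 111000 × cos 52° ≈ 33.3 × 0.6157 = 20.502 m.
Ratio: 29.94 / 20.502 = cos 25.96° / cos 52° ≈ 1.4604.

1.460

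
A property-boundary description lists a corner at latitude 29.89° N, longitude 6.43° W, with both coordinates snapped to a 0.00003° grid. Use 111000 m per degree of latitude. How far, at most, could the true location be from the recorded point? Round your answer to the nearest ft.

7 ft

With a 0.00003° grid the true value lies within half a step, ±0.00003°/2 = ±1.5e-05°, of the stored one.
N–S: 1.5e-05° × 111000 m/° = 1.665 m.
East–west component at 29.89°: 1.5e-05° × 111000 × cos 29.89° ≈ 1.5e-05 × 96235.2 ≈ 1.44353 m.
Combining orthogonally: (1.665² + 1.44353²)^½ ≈ 2.20363 m.
Converting: 2.20363 m × 3.2808 ft/m ≈ 7.2298 ft.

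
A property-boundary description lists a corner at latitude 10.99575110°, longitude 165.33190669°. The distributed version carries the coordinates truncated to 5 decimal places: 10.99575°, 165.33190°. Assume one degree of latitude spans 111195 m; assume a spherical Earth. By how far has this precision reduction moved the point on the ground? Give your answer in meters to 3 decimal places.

Δlat = 10.99575110 − 10.99575 = +0.00000110°; Δlon = 165.33190669 − 165.33190 = +0.00000669°.
North–south shift: 0.00000110 × 111195 = 0.122315 m.
E–W at 10.9957°: 0.00000669° × 111195 × cos 10.9957° = 0.00000669 × 111195 × 0.9816 ≈ 0.730238 m.
Combined displacement = (0.122315² + 0.730238²)^½ ≈ 0.740411 m.

0.740 meters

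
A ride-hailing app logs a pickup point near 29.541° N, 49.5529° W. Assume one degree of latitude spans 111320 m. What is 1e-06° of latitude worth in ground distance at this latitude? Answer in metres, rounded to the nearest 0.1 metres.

0.1 metres

Along a meridian 1e-06° is 1e-06 × 111320 = 0.11132 m.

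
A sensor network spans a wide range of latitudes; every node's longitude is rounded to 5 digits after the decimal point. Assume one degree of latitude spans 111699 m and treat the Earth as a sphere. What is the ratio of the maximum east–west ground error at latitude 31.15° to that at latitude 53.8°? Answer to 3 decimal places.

Rounding to 5 decimal places leaves the longitude within ±5e-06° of the true value.
Error at 31.15° = 5e-06° × 111699 × cos 31.15° ≈ 0.5585 × 0.8558 = 0.47797 m.
Error at 53.8° = 5e-06° × 111699 × cos 53.8° ≈ 0.5585 × 0.5906 = 0.32985 m.
The ratio reduces to cos 31.15° / cos 53.8° = 0.8558/0.5906 ≈ 1.4490.

1.449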